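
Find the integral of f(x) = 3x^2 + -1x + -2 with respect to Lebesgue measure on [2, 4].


The Lebesgue integral of a Riemann-integrable function agrees with the Riemann integral.
Antiderivative F(x) = (3/3)x^3 + (-1/2)x^2 + -2x
F(4) = (3/3)*4^3 + (-1/2)*4^2 + -2*4
     = (3/3)*64 + (-1/2)*16 + -2*4
     = 64 + -8 + -8
     = 48
F(2) = 2
Integral = F(4) - F(2) = 48 - 2 = 46


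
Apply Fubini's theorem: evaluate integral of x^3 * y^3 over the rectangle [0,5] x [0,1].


By Fubini's theorem, the double integral factors as a product of single integrals:
Step 1: integral_0^5 x^3 dx = [x^4/4] from 0 to 5
     = 5^4/4 = 156.25
Step 2: integral_0^1 y^3 dy = [y^4/4] from 0 to 1
     = 1^4/4 = 0.25
Step 3: Double integral = 156.25 * 0.25 = 39.0625


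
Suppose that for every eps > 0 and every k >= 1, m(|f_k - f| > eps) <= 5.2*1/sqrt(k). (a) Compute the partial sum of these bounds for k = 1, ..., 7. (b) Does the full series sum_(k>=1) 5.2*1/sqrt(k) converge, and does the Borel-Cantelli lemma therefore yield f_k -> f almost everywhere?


Step 1: List the terms 5.2*1/sqrt(k) for k = 1 to 7:
  k=1: 5.2
  k=2: 3.676955
  k=3: 3.002221
  k=4: 2.6
  k=5: 2.325511
  k=6: 2.122891
  k=7: 1.965415
Step 2: Partial sum = 5.2 + 3.676955 + 3.002221 + 2.6 + 2.325511 + 2.122891 + 1.965415
     = 20.892994
Step 3: The full series sum_(k>=1) 5.2*1/sqrt(k) diverges (p-series with p = 1/2 <= 1; a nonzero constant multiple of a divergent series diverges).
Step 4: The (first) Borel-Cantelli lemma requires a summable sequence of measures, so it does not apply here;
        from this bound alone no conclusion about a.e. convergence can be drawn (convergence in measure still
        gives an a.e.-convergent subsequence, but not a.e. convergence of the whole sequence).
Conclusion: series diverges; Borel-Cantelli is inconclusive about a.e. convergence of f_k.


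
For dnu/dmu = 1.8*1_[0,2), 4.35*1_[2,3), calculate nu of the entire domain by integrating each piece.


Integrate each piece of the Radon-Nikodym derivative:
Step 1: integral_0^2 1.8 dx = 1.8*(2-0) = 1.8*2 = 3.6
Step 2: integral_2^3 4.35 dx = 4.35*(3-2) = 4.35*1 = 4.35
Total: 3.6 + 4.35 = 7.95


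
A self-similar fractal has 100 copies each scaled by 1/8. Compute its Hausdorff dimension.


For a self-similar set with N copies scaled by 1/r:
dim_H = log(N)/log(r) = log(100)/log(8)
= 4.60517/2.079442
= 2.214619


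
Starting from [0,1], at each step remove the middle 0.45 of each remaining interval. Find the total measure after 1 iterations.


Step 1: At each step, fraction remaining = 1 - 0.45 = 0.55
Step 2: After 1 steps, measure = (0.55)^1
Step 3: Computing the power step by step:
  After step 1: 0.55
Result = 0.55


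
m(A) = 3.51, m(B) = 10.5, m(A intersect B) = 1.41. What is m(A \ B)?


m(A \ B) = m(A) - m(A n B)
= 3.51 - 1.41
= 2.1


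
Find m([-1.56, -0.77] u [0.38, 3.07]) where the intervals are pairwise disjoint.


For pairwise disjoint intervals, m(union) = sum of lengths.
= (-0.77 - -1.56) + (3.07 - 0.38)
= 0.79 + 2.69
= 3.48


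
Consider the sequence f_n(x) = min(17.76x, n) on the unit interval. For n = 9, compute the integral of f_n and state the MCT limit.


f(x) = 17.76x on [0,1]; f_n(x) = min(17.76x, n). At n = 9:
Step 1: f(x) reaches 9 at x = 9/17.76 = 0.506757
Step 2: integral(f_9) = integral(17.76x, 0, 0.506757) + integral(9, 0.506757, 1)
       = 17.76*0.506757^2/2 + 9*(1 - 0.506757)
       = 2.280405 + 4.439189
       = 6.719595
Step 3: As n -> infinity, f_n increases to f, so by MCT integral(f_n) -> integral(f) = 17.76/2 = 8.88.
Convergence: integral(f_9) = 6.719595 -> 8.88 as n -> infinity


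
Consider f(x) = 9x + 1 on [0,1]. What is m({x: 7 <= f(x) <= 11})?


f^(-1)([7, 11]) = {x : 7 <= 9x + 1 <= 11}
Solving: (7 - 1)/9 <= x <= (11 - 1)/9
= [0.666667, 1.111111]
Intersecting with [0,1]: [0.666667, 1]
Measure = 1 - 0.666667 = 0.333333


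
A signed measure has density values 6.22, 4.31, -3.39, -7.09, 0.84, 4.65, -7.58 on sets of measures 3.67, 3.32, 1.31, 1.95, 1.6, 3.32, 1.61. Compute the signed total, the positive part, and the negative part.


Step 1: Compute signed measure on each set:
  Set 1: 6.22 * 3.67 = 22.8274
  Set 2: 4.31 * 3.32 = 14.3092
  Set 3: -3.39 * 1.31 = -4.4409
  Set 4: -7.09 * 1.95 = -13.8255
  Set 5: 0.84 * 1.6 = 1.344
  Set 6: 4.65 * 3.32 = 15.438
  Set 7: -7.58 * 1.61 = -12.2038
Step 2: Total signed measure = (22.8274) + (14.3092) + (-4.4409) + (-13.8255) + (1.344) + (15.438) + (-12.2038)
     = 23.4484
Step 3: Positive part mu+(X) = sum of positive contributions = 53.9186
Step 4: Negative part mu-(X) = |sum of negative contributions| = 30.4702


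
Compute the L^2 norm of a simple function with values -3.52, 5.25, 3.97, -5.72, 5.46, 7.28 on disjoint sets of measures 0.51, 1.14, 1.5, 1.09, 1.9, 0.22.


Step 1: Compute |f_i|^2 for each value:
  |-3.52|^2 = 12.3904
  |5.25|^2 = 27.5625
  |3.97|^2 = 15.7609
  |-5.72|^2 = 32.7184
  |5.46|^2 = 29.8116
  |7.28|^2 = 52.9984
Step 2: Multiply by measures and sum:
  12.3904 * 0.51 = 6.319104
  27.5625 * 1.14 = 31.42125
  15.7609 * 1.5 = 23.64135
  32.7184 * 1.09 = 35.663056
  29.8116 * 1.9 = 56.64204
  52.9984 * 0.22 = 11.659648
Sum = 6.319104 + 31.42125 + 23.64135 + 35.663056 + 56.64204 + 11.659648 = 165.346448
Step 3: Take the p-th root:
||f||_2 = (165.346448)^(1/2) = 12.858711


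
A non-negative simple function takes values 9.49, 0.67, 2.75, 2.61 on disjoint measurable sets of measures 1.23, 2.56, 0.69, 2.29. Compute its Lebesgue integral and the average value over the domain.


Step 1: Integral = sum(value_i * measure_i)
= 9.49*1.23 + 0.67*2.56 + 2.75*0.69 + 2.61*2.29
= 11.6727 + 1.7152 + 1.8975 + 5.9769
= 21.2623
Step 2: Total measure of domain = 1.23 + 2.56 + 0.69 + 2.29 = 6.77
Step 3: Average value = 21.2623 / 6.77 = 3.140665


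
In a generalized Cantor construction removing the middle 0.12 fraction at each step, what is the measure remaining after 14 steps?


Step 1: At each step, fraction remaining = 1 - 0.12 = 0.88
Step 2: After 14 steps, measure = (0.88)^14
Result = 0.167016


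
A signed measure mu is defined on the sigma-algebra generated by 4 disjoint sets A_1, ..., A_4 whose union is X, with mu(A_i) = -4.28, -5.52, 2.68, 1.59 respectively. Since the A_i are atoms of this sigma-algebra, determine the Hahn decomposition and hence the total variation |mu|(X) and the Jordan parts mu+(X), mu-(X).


Step 1: Every measurable set is a union of atoms (the cells / points), so a Hahn decomposition is
  obtained by grouping atoms by sign: P = union of atoms with mu > 0, N = union of the remaining atoms.
  Atoms in P (indices): 3, 4;  atoms in N (indices): 1, 2
  Positive values: 2.68, 1.59
  Negative values: -4.28, -5.52
Step 2: mu+(X) = mu(P) = sum of positive atom values = 4.27
Step 3: mu-(X) = -mu(N) = sum of |negative atom values| = 9.8
Step 4: |mu|(X) = mu+(X) + mu-(X) = 4.27 + 9.8 = 14.07


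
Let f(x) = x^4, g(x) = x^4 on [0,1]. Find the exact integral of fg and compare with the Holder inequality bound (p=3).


Step 1: Exact integral of f*g = integral(x^8, 0, 1) = 1/9
     = 0.111111
Step 2: Holder bound with p=3, q=1.5:
  ||f||_p = (integral x^12 dx)^(1/3) = (1/13)^(1/3) = 0.42529
  ||g||_q = (integral x^6 dx)^(1/1.5) = (1/7)^(1/1.5) = 0.273276
Step 3: Holder bound = ||f||_p * ||g||_q = 0.42529 * 0.273276 = 0.116222
Verification: 0.111111 <= 0.116222 (Holder holds)


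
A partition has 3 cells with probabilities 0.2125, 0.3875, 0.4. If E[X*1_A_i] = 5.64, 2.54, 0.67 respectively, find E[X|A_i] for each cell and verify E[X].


For each cell A_i: E[X|A_i] = E[X*1_A_i] / P(A_i)
Step 1: E[X|A_1] = 5.64 / 0.2125 = 26.541176
Step 2: E[X|A_2] = 2.54 / 0.3875 = 6.554839
Step 3: E[X|A_3] = 0.67 / 0.4 = 1.675
Verification: E[X] = sum E[X*1_A_i] = 5.64 + 2.54 + 0.67 = 8.85


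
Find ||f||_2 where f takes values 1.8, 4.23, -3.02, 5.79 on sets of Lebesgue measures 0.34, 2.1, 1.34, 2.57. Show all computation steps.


Step 1: Compute |f_i|^2 for each value:
  |1.8|^2 = 3.24
  |4.23|^2 = 17.8929
  |-3.02|^2 = 9.1204
  |5.79|^2 = 33.5241
Step 2: Multiply by measures and sum:
  3.24 * 0.34 = 1.1016
  17.8929 * 2.1 = 37.57509
  9.1204 * 1.34 = 12.221336
  33.5241 * 2.57 = 86.156937
Sum = 1.1016 + 37.57509 + 12.221336 + 86.156937 = 137.054963
Step 3: Take the p-th root:
||f||_2 = (137.054963)^(1/2) = 11.707048


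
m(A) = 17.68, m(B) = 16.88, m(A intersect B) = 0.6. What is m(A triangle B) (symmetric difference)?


m(A Delta B) = m(A) + m(B) - 2*m(A n B)
= 17.68 + 16.88 - 2*0.6
= 17.68 + 16.88 - 1.2
= 33.36


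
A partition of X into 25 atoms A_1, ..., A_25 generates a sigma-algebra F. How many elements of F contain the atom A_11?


Each element of F is a union of some subset S of the 25 atoms.
The element contains A_11 iff A_11 is in S.
So we count subsets S of {A_1,...,A_25} with A_11 in S: choose freely among the other 24 atoms.
Count = 2^(25-1) = 2^24 = 16777216.


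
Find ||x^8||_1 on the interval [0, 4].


Step 1: ||f||_1 = (integral_0^4 |x^8|^1 dx)^(1/1)
     = (integral_0^4 x^8 dx)^(1/1)
Step 2: integral_0^4 x^8 dx = [x^9/(9)] from 0 to 4 = 4^9/9
     = 262144/9 = 29127.111111
Step 3: ||f||_1 = (29127.111111)^(1/1) = 29127.111111


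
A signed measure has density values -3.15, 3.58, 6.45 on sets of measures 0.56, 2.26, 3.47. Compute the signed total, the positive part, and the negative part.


Step 1: Compute signed measure on each set:
  Set 1: -3.15 * 0.56 = -1.764
  Set 2: 3.58 * 2.26 = 8.0908
  Set 3: 6.45 * 3.47 = 22.3815
Step 2: Total signed measure = (-1.764) + (8.0908) + (22.3815)
     = 28.7083
Step 3: Positive part mu+(X) = sum of positive contributions = 30.4723
Step 4: Negative part mu-(X) = |sum of negative contributions| = 1.764


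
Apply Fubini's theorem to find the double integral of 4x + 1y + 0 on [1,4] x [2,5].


By Fubini, integrate in x first, then y.
Step 1: Fix y, integrate over x in [1,4]:
  integral(4x + 1y + 0, x=1..4)
  = 4*(4^2 - 1^2)/2 + (1y + 0)*(4 - 1)
  = 30 + (1y + 0)*3
  = 30 + 3y + 0
  = 30 + 3y
Step 2: Integrate over y in [2,5]:
  integral(30 + 3y, y=2..5)
  = 30*3 + 3*(5^2 - 2^2)/2
  = 90 + 31.5
  = 121.5


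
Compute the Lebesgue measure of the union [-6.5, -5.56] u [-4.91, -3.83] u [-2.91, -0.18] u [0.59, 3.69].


For pairwise disjoint intervals, m(union) = sum of lengths.
= (-5.56 - -6.5) + (-3.83 - -4.91) + (-0.18 - -2.91) + (3.69 - 0.59)
= 0.94 + 1.08 + 2.73 + 3.1
= 7.85


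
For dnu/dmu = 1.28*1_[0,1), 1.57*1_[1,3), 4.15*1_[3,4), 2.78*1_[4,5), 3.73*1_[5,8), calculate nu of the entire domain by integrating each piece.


Integrate each piece of the Radon-Nikodym derivative:
Step 1: integral_0^1 1.28 dx = 1.28*(1-0) = 1.28*1 = 1.28
Step 2: integral_1^3 1.57 dx = 1.57*(3-1) = 1.57*2 = 3.14
Step 3: integral_3^4 4.15 dx = 4.15*(4-3) = 4.15*1 = 4.15
Step 4: integral_4^5 2.78 dx = 2.78*(5-4) = 2.78*1 = 2.78
Step 5: integral_5^8 3.73 dx = 3.73*(8-5) = 3.73*3 = 11.19
Total: 1.28 + 3.14 + 4.15 + 2.78 + 11.19 = 22.54


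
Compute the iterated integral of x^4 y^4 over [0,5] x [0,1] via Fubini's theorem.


By Fubini's theorem, the double integral factors as a product of single integrals:
Step 1: integral_0^5 x^4 dx = [x^5/5] from 0 to 5
     = 5^5/5 = 625
Step 2: integral_0^1 y^4 dy = [y^5/5] from 0 to 1
     = 1^5/5 = 0.2
Step 3: Double integral = 625 * 0.2 = 125


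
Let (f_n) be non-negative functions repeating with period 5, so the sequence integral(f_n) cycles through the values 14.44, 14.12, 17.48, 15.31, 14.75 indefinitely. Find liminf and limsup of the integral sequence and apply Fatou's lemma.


The sequence (integral(f_n)) is periodic with period 5, repeating the values 14.44, 14.12, 17.48, 15.31, 14.75 indefinitely.
Step 1: For a periodic sequence, every tail (a_m, a_(m+1), ...) contains all 5 period values infinitely often.
Step 2: Hence inf of every tail = min of the period values = min(14.44, 14.12, 17.48, 15.31, 14.75) = 14.12.
        liminf_n integral(f_n) = sup over m of (inf of tail from m) = 14.12.
Step 3: Similarly sup of every tail = max of the period values = 17.48.
        limsup_n integral(f_n) = 17.48.
Step 4: Fatou's lemma: integral(liminf_n f_n) <= liminf_n integral(f_n) = 14.12.
        So the integral of the pointwise liminf is at most 14.12.


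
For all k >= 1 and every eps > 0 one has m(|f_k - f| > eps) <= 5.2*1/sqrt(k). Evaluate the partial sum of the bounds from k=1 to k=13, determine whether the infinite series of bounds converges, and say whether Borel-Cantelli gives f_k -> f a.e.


Step 1: List the terms 5.2*1/sqrt(k) for k = 1 to 13:
  k=1: 5.2
  k=2: 3.676955
  k=3: 3.002221
  k=4: 2.6
  k=5: 2.325511
  k=6: 2.122891
  k=7: 1.965415
  k=8: 1.838478
  k=9: 1.733333
  k=10: 1.644384
  k=11: 1.567859
  k=12: 1.501111
  k=13: 1.442221
Step 2: Partial sum = 5.2 + 3.676955 + 3.002221 + 2.6 + 2.325511 + 2.122891 + 1.965415 + 1.838478 + 1.733333 + 1.644384 + 1.567859 + 1.501111 + 1.442221
     = 30.620379
Step 3: The full series sum_(k>=1) 5.2*1/sqrt(k) diverges (p-series with p = 1/2 <= 1; a nonzero constant multiple of a divergent series diverges).
Step 4: The (first) Borel-Cantelli lemma requires a summable sequence of measures, so it does not apply here;
        from this bound alone no conclusion about a.e. convergence can be drawn (convergence in measure still
        gives an a.e.-convergent subsequence, but not a.e. convergence of the whole sequence).
Conclusion: series diverges; Borel-Cantelli is inconclusive about a.e. convergence of f_k.


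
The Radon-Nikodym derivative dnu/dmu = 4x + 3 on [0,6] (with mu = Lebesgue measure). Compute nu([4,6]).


nu(A) = integral_A (dnu/dmu) dmu = integral_4^6 (4x + 3) dx
Step 1: Antiderivative F(x) = (4/2)x^2 + 3x
Step 2: F(6) = (4/2)*6^2 + 3*6 = 72 + 18 = 90
Step 3: F(4) = (4/2)*4^2 + 3*4 = 32 + 12 = 44
Step 4: nu([4,6]) = F(6) - F(4) = 90 - 44 = 46


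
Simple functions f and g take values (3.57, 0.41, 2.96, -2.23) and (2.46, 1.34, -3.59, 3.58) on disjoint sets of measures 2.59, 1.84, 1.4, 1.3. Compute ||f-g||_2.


Step 1: Compute differences f_i - g_i:
  3.57 - 2.46 = 1.11
  0.41 - 1.34 = -0.93
  2.96 - -3.59 = 6.55
  -2.23 - 3.58 = -5.81
Step 2: Compute |diff|^2 * measure for each set:
  |1.11|^2 * 2.59 = 1.2321 * 2.59 = 3.191139
  |-0.93|^2 * 1.84 = 0.8649 * 1.84 = 1.591416
  |6.55|^2 * 1.4 = 42.9025 * 1.4 = 60.0635
  |-5.81|^2 * 1.3 = 33.7561 * 1.3 = 43.88293
Step 3: Sum = 108.728985
Step 4: ||f-g||_2 = (108.728985)^(1/2) = 10.427319


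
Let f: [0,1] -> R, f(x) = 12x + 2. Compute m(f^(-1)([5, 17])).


f^(-1)([5, 17]) = {x : 5 <= 12x + 2 <= 17}
Solving: (5 - 2)/12 <= x <= (17 - 2)/12
= [0.25, 1.25]
Intersecting with [0,1]: [0.25, 1]
Measure = 1 - 0.25 = 0.75


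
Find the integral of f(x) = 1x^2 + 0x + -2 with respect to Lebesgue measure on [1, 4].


The Lebesgue integral of a Riemann-integrable function agrees with the Riemann integral.
Antiderivative F(x) = (1/3)x^3 + (0/2)x^2 + -2x
F(4) = (1/3)*4^3 + (0/2)*4^2 + -2*4
     = (1/3)*64 + (0/2)*16 + -2*4
     = 21.333333 + 0.0 + -8
     = 13.333333
F(1) = -1.666667
Integral = F(4) - F(1) = 13.333333 - -1.666667 = 15


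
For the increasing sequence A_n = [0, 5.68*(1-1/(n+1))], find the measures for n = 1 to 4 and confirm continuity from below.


By continuity of measure from below: if A_n increases to A, then m(A_n) -> m(A).
Here A = [0, 5.68], so m(A) = 5.68
Step 1: a_1 = 5.68*(1 - 1/2) = 2.84, m(A_1) = 2.84
Step 2: a_2 = 5.68*(1 - 1/3) = 3.7867, m(A_2) = 3.7867
Step 3: a_3 = 5.68*(1 - 1/4) = 4.26, m(A_3) = 4.26
Step 4: a_4 = 5.68*(1 - 1/5) = 4.544, m(A_4) = 4.544
Limit: m(A_n) -> m([0,5.68]) = 5.68


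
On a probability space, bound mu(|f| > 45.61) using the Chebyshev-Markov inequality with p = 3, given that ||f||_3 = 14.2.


Chebyshev/Markov inequality: mu(|f| > eps) <= (||f||_p / eps)^p
Step 1: ||f||_3 / eps = 14.2 / 45.61 = 0.311335
Step 2: Raise to power p = 3:
  (0.311335)^3 = 0.030178
Step 3: Therefore mu(|f| > 45.61) <= 0.030178


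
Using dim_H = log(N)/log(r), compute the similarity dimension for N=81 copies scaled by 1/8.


For a self-similar set with N copies scaled by 1/r:
dim_H = log(N)/log(r) = log(81)/log(8)
= 4.394449/2.079442
= 2.113283


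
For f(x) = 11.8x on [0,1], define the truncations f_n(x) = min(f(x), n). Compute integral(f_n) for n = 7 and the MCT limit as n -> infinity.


f(x) = 11.8x on [0,1]; f_n(x) = min(11.8x, n). At n = 7:
Step 1: f(x) reaches 7 at x = 7/11.8 = 0.59322
Step 2: integral(f_7) = integral(11.8x, 0, 0.59322) + integral(7, 0.59322, 1)
       = 11.8*0.59322^2/2 + 7*(1 - 0.59322)
       = 2.076271 + 2.847458
       = 4.923729
Step 3: As n -> infinity, f_n increases to f, so by MCT integral(f_n) -> integral(f) = 11.8/2 = 5.9.
Convergence: integral(f_7) = 4.923729 -> 5.9 as n -> infinity


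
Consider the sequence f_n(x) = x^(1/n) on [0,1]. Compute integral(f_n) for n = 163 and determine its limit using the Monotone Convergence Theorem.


At n = 163: f_163(x) = x^(1/163).
Step 1: integral(x^(1/163), 0, 1) = [x^(1/163+1) / (1/163+1)] from 0 to 1
     = 1 / (1/163 + 1) = 1 / ((163+1)/163) = 163/(163+1)
     = 163/164 = 0.993902
Step 2: As n -> infinity, f_n(x) = x^(1/n) -> 1 for x in (0,1], and f_n is increasing in n.
By MCT, lim_n integral(f_n) = integral(lim_n f_n) = integral(1, 0, 1) = 1.
Step 3: Verify convergence: 163/164 = 0.993902 -> 1


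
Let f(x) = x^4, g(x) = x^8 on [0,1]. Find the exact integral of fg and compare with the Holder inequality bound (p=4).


Step 1: Exact integral of f*g = integral(x^12, 0, 1) = 1/13
     = 0.076923
Step 2: Holder bound with p=4, q=1.333333:
  ||f||_p = (integral x^16 dx)^(1/4) = (1/17)^(1/4) = 0.492479
  ||g||_q = (integral x^10.666667 dx)^(1/1.333333) = (1/11.666667)^(1/1.333333) = 0.158413
Step 3: Holder bound = ||f||_p * ||g||_q = 0.492479 * 0.158413 = 0.078015
Verification: 0.076923 <= 0.078015 (Holder holds)


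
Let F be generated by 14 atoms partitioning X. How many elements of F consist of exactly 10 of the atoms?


Each element of F is a union of some subset of the 14 atoms.
Elements that are unions of exactly 10 atoms correspond to 10-element subsets of the 14 atoms.
Count = C(14, 10) = 14! / (10! * 4!) = 1001.


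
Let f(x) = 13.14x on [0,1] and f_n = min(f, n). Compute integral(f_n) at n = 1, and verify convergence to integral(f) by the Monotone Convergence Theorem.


f(x) = 13.14x on [0,1]; f_n(x) = min(13.14x, n). At n = 1:
Step 1: f(x) reaches 1 at x = 1/13.14 = 0.076104
Step 2: integral(f_1) = integral(13.14x, 0, 0.076104) + integral(1, 0.076104, 1)
       = 13.14*0.076104^2/2 + 1*(1 - 0.076104)
       = 0.038052 + 0.923896
       = 0.961948
Step 3: As n -> infinity, f_n increases to f, so by MCT integral(f_n) -> integral(f) = 13.14/2 = 6.57.
Convergence: integral(f_1) = 0.961948 -> 6.57 as n -> infinity


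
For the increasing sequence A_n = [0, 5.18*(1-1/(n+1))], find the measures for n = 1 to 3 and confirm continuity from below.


By continuity of measure from below: if A_n increases to A, then m(A_n) -> m(A).
Here A = [0, 5.18], so m(A) = 5.18
Step 1: a_1 = 5.18*(1 - 1/2) = 2.59, m(A_1) = 2.59
Step 2: a_2 = 5.18*(1 - 1/3) = 3.4533, m(A_2) = 3.4533
Step 3: a_3 = 5.18*(1 - 1/4) = 3.885, m(A_3) = 3.885
Limit: m(A_n) -> m([0,5.18]) = 5.18


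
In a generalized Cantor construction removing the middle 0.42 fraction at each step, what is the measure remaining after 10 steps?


Step 1: At each step, fraction remaining = 1 - 0.42 = 0.58
Step 2: After 10 steps, measure = (0.58)^10
Result = 0.004308


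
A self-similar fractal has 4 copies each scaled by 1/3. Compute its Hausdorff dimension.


For a self-similar set with N copies scaled by 1/r:
dim_H = log(N)/log(r) = log(4)/log(3)
= 1.386294/1.098612
= 1.26186


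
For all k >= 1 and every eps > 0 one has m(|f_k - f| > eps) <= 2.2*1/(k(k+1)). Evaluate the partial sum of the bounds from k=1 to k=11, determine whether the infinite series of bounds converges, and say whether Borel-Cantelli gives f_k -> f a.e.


Step 1: List the terms 2.2*1/(k(k+1)) for k = 1 to 11:
  k=1: 1.1
  k=2: 0.366667
  k=3: 0.183333
  k=4: 0.11
  k=5: 0.073333
  k=6: 0.052381
  k=7: 0.039286
  k=8: 0.030556
  k=9: 0.024444
  k=10: 0.02
  k=11: 0.016667
Step 2: Partial sum = 1.1 + 0.366667 + 0.183333 + 0.11 + 0.073333 + 0.052381 + 0.039286 + 0.030556 + 0.024444 + 0.02 + 0.016667
     = 2.016667
Step 3: The full series sum_(k>=1) 2.2*1/(k(k+1)) converges (telescoping series sum 1/(k(k+1)) = 1; a constant multiple of a convergent series converges).
Step 4: Fix eps > 0. Since sum_k m(|f_k - f| > eps) < infinity, the Borel-Cantelli lemma gives
        m(limsup_k {|f_k - f| > eps}) = 0, i.e. for a.e. x, |f_k(x) - f(x)| <= eps for all large k.
        Applying this with eps = 1/j for j = 1, 2, ... and intersecting the countably many full-measure sets,
        for a.e. x we get limsup_k |f_k(x) - f(x)| <= 1/j for every j, hence f_k -> f almost everywhere.
Conclusion: series converges; Borel-Cantelli yields f_k -> f a.e.


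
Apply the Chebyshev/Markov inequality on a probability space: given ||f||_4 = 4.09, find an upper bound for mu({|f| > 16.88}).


Chebyshev/Markov inequality: mu(|f| > eps) <= (||f||_p / eps)^p
Step 1: ||f||_4 / eps = 4.09 / 16.88 = 0.242299
Step 2: Raise to power p = 4:
  (0.242299)^4 = 0.003447
Step 3: Therefore mu(|f| > 16.88) <= 0.003447


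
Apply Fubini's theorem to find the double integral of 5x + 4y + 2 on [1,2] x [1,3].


By Fubini, integrate in x first, then y.
Step 1: Fix y, integrate over x in [1,2]:
  integral(5x + 4y + 2, x=1..2)
  = 5*(2^2 - 1^2)/2 + (4y + 2)*(2 - 1)
  = 7.5 + (4y + 2)*1
  = 7.5 + 4y + 2
  = 9.5 + 4y
Step 2: Integrate over y in [1,3]:
  integral(9.5 + 4y, y=1..3)
  = 9.5*2 + 4*(3^2 - 1^2)/2
  = 19 + 16
  = 35


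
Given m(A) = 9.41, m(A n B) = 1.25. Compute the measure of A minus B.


m(A \ B) = m(A) - m(A n B)
= 9.41 - 1.25
= 8.16


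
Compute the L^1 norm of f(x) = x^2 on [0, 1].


Step 1: ||f||_1 = (integral_0^1 |x^2|^1 dx)^(1/1)
     = (integral_0^1 x^2 dx)^(1/1)
Step 2: integral_0^1 x^2 dx = [x^3/(3)] from 0 to 1 = 1^3/3
     = 1/3 = 0.333333
Step 3: ||f||_1 = (0.333333)^(1/1) = 0.333333


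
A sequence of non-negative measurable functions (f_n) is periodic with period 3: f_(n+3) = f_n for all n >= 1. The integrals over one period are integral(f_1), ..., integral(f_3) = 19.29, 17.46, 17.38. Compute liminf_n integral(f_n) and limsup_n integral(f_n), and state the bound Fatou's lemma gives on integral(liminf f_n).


The sequence (integral(f_n)) is periodic with period 3, repeating the values 19.29, 17.46, 17.38 indefinitely.
Step 1: For a periodic sequence, every tail (a_m, a_(m+1), ...) contains all 3 period values infinitely often.
Step 2: Hence inf of every tail = min of the period values = min(19.29, 17.46, 17.38) = 17.38.
        liminf_n integral(f_n) = sup over m of (inf of tail from m) = 17.38.
Step 3: Similarly sup of every tail = max of the period values = 19.29.
        limsup_n integral(f_n) = 19.29.
Step 4: Fatou's lemma: integral(liminf_n f_n) <= liminf_n integral(f_n) = 17.38.
        So the integral of the pointwise liminf is at most 17.38.


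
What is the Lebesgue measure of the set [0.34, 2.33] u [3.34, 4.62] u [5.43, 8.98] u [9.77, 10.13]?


For pairwise disjoint intervals, m(union) = sum of lengths.
= (2.33 - 0.34) + (4.62 - 3.34) + (8.98 - 5.43) + (10.13 - 9.77)
= 1.99 + 1.28 + 3.55 + 0.36
= 7.18


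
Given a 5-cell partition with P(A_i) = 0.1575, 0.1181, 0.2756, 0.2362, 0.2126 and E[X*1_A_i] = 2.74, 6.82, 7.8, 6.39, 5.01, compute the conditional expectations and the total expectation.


For each cell A_i: E[X|A_i] = E[X*1_A_i] / P(A_i)
Step 1: E[X|A_1] = 2.74 / 0.1575 = 17.396825
Step 2: E[X|A_2] = 6.82 / 0.1181 = 57.747671
Step 3: E[X|A_3] = 7.8 / 0.2756 = 28.301887
Step 4: E[X|A_4] = 6.39 / 0.2362 = 27.053345
Step 5: E[X|A_5] = 5.01 / 0.2126 = 23.565381
Verification: E[X] = sum E[X*1_A_i] = 2.74 + 6.82 + 7.8 + 6.39 + 5.01 = 28.76


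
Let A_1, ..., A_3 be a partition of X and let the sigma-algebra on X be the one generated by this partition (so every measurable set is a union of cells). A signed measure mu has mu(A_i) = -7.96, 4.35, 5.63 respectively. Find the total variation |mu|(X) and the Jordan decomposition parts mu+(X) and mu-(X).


Step 1: Every measurable set is a union of atoms (the cells / points), so a Hahn decomposition is
  obtained by grouping atoms by sign: P = union of atoms with mu > 0, N = union of the remaining atoms.
  Atoms in P (indices): 2, 3;  atoms in N (indices): 1
  Positive values: 4.35, 5.63
  Negative values: -7.96
Step 2: mu+(X) = mu(P) = sum of positive atom values = 9.98
Step 3: mu-(X) = -mu(N) = sum of |negative atom values| = 7.96
Step 4: |mu|(X) = mu+(X) + mu-(X) = 9.98 + 7.96 = 17.94


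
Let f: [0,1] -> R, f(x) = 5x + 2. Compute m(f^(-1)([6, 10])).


f^(-1)([6, 10]) = {x : 6 <= 5x + 2 <= 10}
Solving: (6 - 2)/5 <= x <= (10 - 2)/5
= [0.8, 1.6]
Intersecting with [0,1]: [0.8, 1]
Measure = 1 - 0.8 = 0.2


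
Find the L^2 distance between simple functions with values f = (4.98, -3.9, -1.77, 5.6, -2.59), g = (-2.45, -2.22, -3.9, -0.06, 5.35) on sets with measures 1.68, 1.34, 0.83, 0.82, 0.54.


Step 1: Compute differences f_i - g_i:
  4.98 - -2.45 = 7.43
  -3.9 - -2.22 = -1.68
  -1.77 - -3.9 = 2.13
  5.6 - -0.06 = 5.66
  -2.59 - 5.35 = -7.94
Step 2: Compute |diff|^2 * measure for each set:
  |7.43|^2 * 1.68 = 55.2049 * 1.68 = 92.744232
  |-1.68|^2 * 1.34 = 2.8224 * 1.34 = 3.782016
  |2.13|^2 * 0.83 = 4.5369 * 0.83 = 3.765627
  |5.66|^2 * 0.82 = 32.0356 * 0.82 = 26.269192
  |-7.94|^2 * 0.54 = 63.0436 * 0.54 = 34.043544
Step 3: Sum = 160.604611
Step 4: ||f-g||_2 = (160.604611)^(1/2) = 12.672987


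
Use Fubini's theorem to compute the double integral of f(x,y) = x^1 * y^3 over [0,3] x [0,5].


By Fubini's theorem, the double integral factors as a product of single integrals:
Step 1: integral_0^3 x^1 dx = [x^2/2] from 0 to 3
     = 3^2/2 = 4.5
Step 2: integral_0^5 y^3 dy = [y^4/4] from 0 to 5
     = 5^4/4 = 156.25
Step 3: Double integral = 4.5 * 156.25 = 703.125


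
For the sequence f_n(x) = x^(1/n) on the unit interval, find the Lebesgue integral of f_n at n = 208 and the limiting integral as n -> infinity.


At n = 208: f_208(x) = x^(1/208).
Step 1: integral(x^(1/208), 0, 1) = [x^(1/208+1) / (1/208+1)] from 0 to 1
     = 1 / (1/208 + 1) = 1 / ((208+1)/208) = 208/(208+1)
     = 208/209 = 0.995215
Step 2: As n -> infinity, f_n(x) = x^(1/n) -> 1 for x in (0,1], and f_n is increasing in n.
By MCT, lim_n integral(f_n) = integral(lim_n f_n) = integral(1, 0, 1) = 1.
Step 3: Verify convergence: 208/209 = 0.995215 -> 1


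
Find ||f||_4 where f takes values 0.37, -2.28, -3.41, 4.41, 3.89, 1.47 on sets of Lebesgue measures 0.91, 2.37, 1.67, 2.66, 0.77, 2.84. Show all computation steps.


Step 1: Compute |f_i|^4 for each value:
  |0.37|^4 = 0.018742
  |-2.28|^4 = 27.023363
  |-3.41|^4 = 135.21271
  |4.41|^4 = 378.228594
  |3.89|^4 = 228.98045
  |1.47|^4 = 4.669489
Step 2: Multiply by measures and sum:
  0.018742 * 0.91 = 0.017055
  27.023363 * 2.37 = 64.045369
  135.21271 * 1.67 = 225.805225
  378.228594 * 2.66 = 1006.088059
  228.98045 * 0.77 = 176.314947
  4.669489 * 2.84 = 13.261348
Sum = 0.017055 + 64.045369 + 225.805225 + 1006.088059 + 176.314947 + 13.261348 = 1485.532003
Step 3: Take the p-th root:
||f||_4 = (1485.532003)^(1/4) = 6.208269


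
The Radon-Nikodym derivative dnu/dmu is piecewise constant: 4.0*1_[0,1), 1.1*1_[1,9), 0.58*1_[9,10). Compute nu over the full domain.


Integrate each piece of the Radon-Nikodym derivative:
Step 1: integral_0^1 4.0 dx = 4.0*(1-0) = 4.0*1 = 4
Step 2: integral_1^9 1.1 dx = 1.1*(9-1) = 1.1*8 = 8.8
Step 3: integral_9^10 0.58 dx = 0.58*(10-9) = 0.58*1 = 0.58
Total: 4 + 8.8 + 0.58 = 13.38


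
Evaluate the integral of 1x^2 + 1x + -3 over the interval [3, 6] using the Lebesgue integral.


The Lebesgue integral of a Riemann-integrable function agrees with the Riemann integral.
Antiderivative F(x) = (1/3)x^3 + (1/2)x^2 + -3x
F(6) = (1/3)*6^3 + (1/2)*6^2 + -3*6
     = (1/3)*216 + (1/2)*36 + -3*6
     = 72 + 18 + -18
     = 72
F(3) = 4.5
Integral = F(6) - F(3) = 72 - 4.5 = 67.5


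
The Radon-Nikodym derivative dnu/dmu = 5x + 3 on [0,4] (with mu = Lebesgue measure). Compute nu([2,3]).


nu(A) = integral_A (dnu/dmu) dmu = integral_2^3 (5x + 3) dx
Step 1: Antiderivative F(x) = (5/2)x^2 + 3x
Step 2: F(3) = (5/2)*3^2 + 3*3 = 22.5 + 9 = 31.5
Step 3: F(2) = (5/2)*2^2 + 3*2 = 10 + 6 = 16
Step 4: nu([2,3]) = F(3) - F(2) = 31.5 - 16 = 15.5


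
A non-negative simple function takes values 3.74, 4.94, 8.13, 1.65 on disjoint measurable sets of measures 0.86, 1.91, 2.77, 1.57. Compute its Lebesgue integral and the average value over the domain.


Step 1: Integral = sum(value_i * measure_i)
= 3.74*0.86 + 4.94*1.91 + 8.13*2.77 + 1.65*1.57
= 3.2164 + 9.4354 + 22.5201 + 2.5905
= 37.7624
Step 2: Total measure of domain = 0.86 + 1.91 + 2.77 + 1.57 = 7.11
Step 3: Average value = 37.7624 / 7.11 = 5.311167


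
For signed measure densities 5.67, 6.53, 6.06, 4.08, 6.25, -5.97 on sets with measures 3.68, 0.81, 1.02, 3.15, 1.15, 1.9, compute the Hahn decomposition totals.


Step 1: Compute signed measure on each set:
  Set 1: 5.67 * 3.68 = 20.8656
  Set 2: 6.53 * 0.81 = 5.2893
  Set 3: 6.06 * 1.02 = 6.1812
  Set 4: 4.08 * 3.15 = 12.852
  Set 5: 6.25 * 1.15 = 7.1875
  Set 6: -5.97 * 1.9 = -11.343
Step 2: Total signed measure = (20.8656) + (5.2893) + (6.1812) + (12.852) + (7.1875) + (-11.343)
     = 41.0326
Step 3: Positive part mu+(X) = sum of positive contributions = 52.3756
Step 4: Negative part mu-(X) = |sum of negative contributions| = 11.343


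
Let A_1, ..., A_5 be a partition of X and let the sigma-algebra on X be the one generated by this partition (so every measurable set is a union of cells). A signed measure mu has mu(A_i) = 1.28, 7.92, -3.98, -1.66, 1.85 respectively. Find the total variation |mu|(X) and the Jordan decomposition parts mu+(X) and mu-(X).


Step 1: Every measurable set is a union of atoms (the cells / points), so a Hahn decomposition is
  obtained by grouping atoms by sign: P = union of atoms with mu > 0, N = union of the remaining atoms.
  Atoms in P (indices): 1, 2, 5;  atoms in N (indices): 3, 4
  Positive values: 1.28, 7.92, 1.85
  Negative values: -3.98, -1.66
Step 2: mu+(X) = mu(P) = sum of positive atom values = 11.05
Step 3: mu-(X) = -mu(N) = sum of |negative atom values| = 5.64
Step 4: |mu|(X) = mu+(X) + mu-(X) = 11.05 + 5.64 = 16.69


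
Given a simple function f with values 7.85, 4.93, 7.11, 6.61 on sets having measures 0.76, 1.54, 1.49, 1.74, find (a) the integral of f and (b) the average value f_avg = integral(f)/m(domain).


Step 1: Integral = sum(value_i * measure_i)
= 7.85*0.76 + 4.93*1.54 + 7.11*1.49 + 6.61*1.74
= 5.966 + 7.5922 + 10.5939 + 11.5014
= 35.6535
Step 2: Total measure of domain = 0.76 + 1.54 + 1.49 + 1.74 = 5.53
Step 3: Average value = 35.6535 / 5.53 = 6.447288


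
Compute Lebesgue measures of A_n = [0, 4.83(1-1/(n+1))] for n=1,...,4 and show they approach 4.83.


By continuity of measure from below: if A_n increases to A, then m(A_n) -> m(A).
Here A = [0, 4.83], so m(A) = 4.83
Step 1: a_1 = 4.83*(1 - 1/2) = 2.415, m(A_1) = 2.415
Step 2: a_2 = 4.83*(1 - 1/3) = 3.22, m(A_2) = 3.22
Step 3: a_3 = 4.83*(1 - 1/4) = 3.6225, m(A_3) = 3.6225
Step 4: a_4 = 4.83*(1 - 1/5) = 3.864, m(A_4) = 3.864
Limit: m(A_n) -> m([0,4.83]) = 4.83


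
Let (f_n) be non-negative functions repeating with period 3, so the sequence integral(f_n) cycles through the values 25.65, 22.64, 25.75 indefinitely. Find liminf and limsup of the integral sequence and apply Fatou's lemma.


The sequence (integral(f_n)) is periodic with period 3, repeating the values 25.65, 22.64, 25.75 indefinitely.
Step 1: For a periodic sequence, every tail (a_m, a_(m+1), ...) contains all 3 period values infinitely often.
Step 2: Hence inf of every tail = min of the period values = min(25.65, 22.64, 25.75) = 22.64.
        liminf_n integral(f_n) = sup over m of (inf of tail from m) = 22.64.
Step 3: Similarly sup of every tail = max of the period values = 25.75.
        limsup_n integral(f_n) = 25.75.
Step 4: Fatou's lemma: integral(liminf_n f_n) <= liminf_n integral(f_n) = 22.64.
        So the integral of the pointwise liminf is at most 22.64.


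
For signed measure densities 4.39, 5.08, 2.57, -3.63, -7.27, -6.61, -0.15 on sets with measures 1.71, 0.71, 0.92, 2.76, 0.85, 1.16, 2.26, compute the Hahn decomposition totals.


Step 1: Compute signed measure on each set:
  Set 1: 4.39 * 1.71 = 7.5069
  Set 2: 5.08 * 0.71 = 3.6068
  Set 3: 2.57 * 0.92 = 2.3644
  Set 4: -3.63 * 2.76 = -10.0188
  Set 5: -7.27 * 0.85 = -6.1795
  Set 6: -6.61 * 1.16 = -7.6676
  Set 7: -0.15 * 2.26 = -0.339
Step 2: Total signed measure = (7.5069) + (3.6068) + (2.3644) + (-10.0188) + (-6.1795) + (-7.6676) + (-0.339)
     = -10.7268
Step 3: Positive part mu+(X) = sum of positive contributions = 13.4781
Step 4: Negative part mu-(X) = |sum of negative contributions| = 24.2049


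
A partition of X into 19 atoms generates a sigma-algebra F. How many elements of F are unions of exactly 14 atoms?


Each element of F is a union of some subset of the 19 atoms.
Elements that are unions of exactly 14 atoms correspond to 14-element subsets of the 19 atoms.
Count = C(19, 14) = 19! / (14! * 5!) = 11628.


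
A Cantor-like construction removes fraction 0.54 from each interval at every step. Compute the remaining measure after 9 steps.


Step 1: At each step, fraction remaining = 1 - 0.54 = 0.46
Step 2: After 9 steps, measure = (0.46)^9
Result = 9.221902e-04


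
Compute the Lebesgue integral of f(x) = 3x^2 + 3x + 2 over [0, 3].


The Lebesgue integral of a Riemann-integrable function agrees with the Riemann integral.
Antiderivative F(x) = (3/3)x^3 + (3/2)x^2 + 2x
F(3) = (3/3)*3^3 + (3/2)*3^2 + 2*3
     = (3/3)*27 + (3/2)*9 + 2*3
     = 27 + 13.5 + 6
     = 46.5
F(0) = 0.0
Integral = F(3) - F(0) = 46.5 - 0.0 = 46.5


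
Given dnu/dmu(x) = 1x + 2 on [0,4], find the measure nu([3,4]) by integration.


nu(A) = integral_A (dnu/dmu) dmu = integral_3^4 (1x + 2) dx
Step 1: Antiderivative F(x) = (1/2)x^2 + 2x
Step 2: F(4) = (1/2)*4^2 + 2*4 = 8 + 8 = 16
Step 3: F(3) = (1/2)*3^2 + 2*3 = 4.5 + 6 = 10.5
Step 4: nu([3,4]) = F(4) - F(3) = 16 - 10.5 = 5.5


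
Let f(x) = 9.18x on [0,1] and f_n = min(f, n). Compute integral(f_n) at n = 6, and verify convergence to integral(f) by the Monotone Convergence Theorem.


f(x) = 9.18x on [0,1]; f_n(x) = min(9.18x, n). At n = 6:
Step 1: f(x) reaches 6 at x = 6/9.18 = 0.653595
Step 2: integral(f_6) = integral(9.18x, 0, 0.653595) + integral(6, 0.653595, 1)
       = 9.18*0.653595^2/2 + 6*(1 - 0.653595)
       = 1.960784 + 2.078431
       = 4.039216
Step 3: As n -> infinity, f_n increases to f, so by MCT integral(f_n) -> integral(f) = 9.18/2 = 4.59.
Convergence: integral(f_6) = 4.039216 -> 4.59 as n -> infinity


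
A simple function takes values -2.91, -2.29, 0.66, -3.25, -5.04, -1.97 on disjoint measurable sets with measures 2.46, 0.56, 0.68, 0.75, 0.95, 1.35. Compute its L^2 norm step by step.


Step 1: Compute |f_i|^2 for each value:
  |-2.91|^2 = 8.4681
  |-2.29|^2 = 5.2441
  |0.66|^2 = 0.4356
  |-3.25|^2 = 10.5625
  |-5.04|^2 = 25.4016
  |-1.97|^2 = 3.8809
Step 2: Multiply by measures and sum:
  8.4681 * 2.46 = 20.831526
  5.2441 * 0.56 = 2.936696
  0.4356 * 0.68 = 0.296208
  10.5625 * 0.75 = 7.921875
  25.4016 * 0.95 = 24.13152
  3.8809 * 1.35 = 5.239215
Sum = 20.831526 + 2.936696 + 0.296208 + 7.921875 + 24.13152 + 5.239215 = 61.35704
Step 3: Take the p-th root:
||f||_2 = (61.35704)^(1/2) = 7.833073


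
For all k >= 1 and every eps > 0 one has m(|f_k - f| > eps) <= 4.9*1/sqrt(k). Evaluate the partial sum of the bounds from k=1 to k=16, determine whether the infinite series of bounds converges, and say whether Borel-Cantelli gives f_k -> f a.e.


Step 1: List the terms 4.9*1/sqrt(k) for k = 1 to 16:
  k=1: 4.9
  k=2: 3.464823
  k=3: 2.829016
  k=4: 2.45
  k=5: 2.191347
  k=6: 2.000417
  k=7: 1.852026
  k=8: 1.732412
  k=9: 1.633333
  k=10: 1.549516
  k=11: 1.477406
  k=12: 1.414508
  k=13: 1.359015
  k=14: 1.30958
  k=15: 1.265175
  k=16: 1.225
Step 2: Partial sum = 4.9 + 3.464823 + 2.829016 + 2.45 + 2.191347 + 2.000417 + 1.852026 + 1.732412 + 1.633333 + 1.549516 + 1.477406 + 1.414508 + 1.359015 + 1.30958 + 1.265175 + 1.225
     = 32.653574
Step 3: The full series sum_(k>=1) 4.9*1/sqrt(k) diverges (p-series with p = 1/2 <= 1; a nonzero constant multiple of a divergent series diverges).
Step 4: The (first) Borel-Cantelli lemma requires a summable sequence of measures, so it does not apply here;
        from this bound alone no conclusion about a.e. convergence can be drawn (convergence in measure still
        gives an a.e.-convergent subsequence, but not a.e. convergence of the whole sequence).
Conclusion: series diverges; Borel-Cantelli is inconclusive about a.e. convergence of f_k.


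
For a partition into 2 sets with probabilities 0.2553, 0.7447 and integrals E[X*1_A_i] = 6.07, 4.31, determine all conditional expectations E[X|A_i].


For each cell A_i: E[X|A_i] = E[X*1_A_i] / P(A_i)
Step 1: E[X|A_1] = 6.07 / 0.2553 = 23.77595
Step 2: E[X|A_2] = 4.31 / 0.7447 = 5.787565
Verification: E[X] = sum E[X*1_A_i] = 6.07 + 4.31 = 10.38


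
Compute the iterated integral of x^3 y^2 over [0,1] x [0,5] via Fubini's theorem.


By Fubini's theorem, the double integral factors as a product of single integrals:
Step 1: integral_0^1 x^3 dx = [x^4/4] from 0 to 1
     = 1^4/4 = 0.25
Step 2: integral_0^5 y^2 dy = [y^3/3] from 0 to 5
     = 5^3/3 = 41.666667
Step 3: Double integral = 0.25 * 41.666667 = 10.416667


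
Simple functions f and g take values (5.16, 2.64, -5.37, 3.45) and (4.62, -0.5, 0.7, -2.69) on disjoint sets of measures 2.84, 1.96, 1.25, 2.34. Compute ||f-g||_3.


Step 1: Compute differences f_i - g_i:
  5.16 - 4.62 = 0.54
  2.64 - -0.5 = 3.14
  -5.37 - 0.7 = -6.07
  3.45 - -2.69 = 6.14
Step 2: Compute |diff|^3 * measure for each set:
  |0.54|^3 * 2.84 = 0.157464 * 2.84 = 0.447198
  |3.14|^3 * 1.96 = 30.959144 * 1.96 = 60.679922
  |-6.07|^3 * 1.25 = 223.648543 * 1.25 = 279.560679
  |6.14|^3 * 2.34 = 231.475544 * 2.34 = 541.652773
Step 3: Sum = 882.340572
Step 4: ||f-g||_3 = (882.340572)^(1/3) = 9.591328


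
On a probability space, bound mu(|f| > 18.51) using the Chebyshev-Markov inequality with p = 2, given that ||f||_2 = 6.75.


Chebyshev/Markov inequality: mu(|f| > eps) <= (||f||_p / eps)^p
Step 1: ||f||_2 / eps = 6.75 / 18.51 = 0.364668
Step 2: Raise to power p = 2:
  (0.364668)^2 = 0.132983
Step 3: Therefore mu(|f| > 18.51) <= 0.132983


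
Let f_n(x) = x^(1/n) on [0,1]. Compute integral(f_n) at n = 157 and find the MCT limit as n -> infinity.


At n = 157: f_157(x) = x^(1/157).
Step 1: integral(x^(1/157), 0, 1) = [x^(1/157+1) / (1/157+1)] from 0 to 1
     = 1 / (1/157 + 1) = 1 / ((157+1)/157) = 157/(157+1)
     = 157/158 = 0.993671
Step 2: As n -> infinity, f_n(x) = x^(1/n) -> 1 for x in (0,1], and f_n is increasing in n.
By MCT, lim_n integral(f_n) = integral(lim_n f_n) = integral(1, 0, 1) = 1.
Step 3: Verify convergence: 157/158 = 0.993671 -> 1


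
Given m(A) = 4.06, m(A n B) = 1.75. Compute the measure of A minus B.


m(A \ B) = m(A) - m(A n B)
= 4.06 - 1.75
= 2.31


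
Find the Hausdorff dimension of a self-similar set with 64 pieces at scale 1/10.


For a self-similar set with N copies scaled by 1/r:
dim_H = log(N)/log(r) = log(64)/log(10)
= 4.158883/2.302585
= 1.80618


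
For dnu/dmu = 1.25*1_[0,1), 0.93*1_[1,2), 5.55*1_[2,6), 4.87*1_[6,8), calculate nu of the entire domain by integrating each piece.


Integrate each piece of the Radon-Nikodym derivative:
Step 1: integral_0^1 1.25 dx = 1.25*(1-0) = 1.25*1 = 1.25
Step 2: integral_1^2 0.93 dx = 0.93*(2-1) = 0.93*1 = 0.93
Step 3: integral_2^6 5.55 dx = 5.55*(6-2) = 5.55*4 = 22.2
Step 4: integral_6^8 4.87 dx = 4.87*(8-6) = 4.87*2 = 9.74
Total: 1.25 + 0.93 + 22.2 + 9.74 = 34.12


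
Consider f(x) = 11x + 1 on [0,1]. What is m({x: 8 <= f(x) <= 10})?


f^(-1)([8, 10]) = {x : 8 <= 11x + 1 <= 10}
Solving: (8 - 1)/11 <= x <= (10 - 1)/11
= [0.636364, 0.818182]
Intersecting with [0,1]: [0.636364, 0.818182]
Measure = 0.818182 - 0.636364 = 0.181818
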